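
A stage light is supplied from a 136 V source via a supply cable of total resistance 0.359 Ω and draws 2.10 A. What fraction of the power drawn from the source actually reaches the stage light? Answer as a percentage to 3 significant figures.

99.4 %

The supply cable carries the full 2.10 A.
P_line = I² R_line = (2.100)² × 0.359 = 1.583 W
P_source = V I = 136 × 2.100 = 285.6 W; P_load = 284.0 W
η = P_load / P_source = 284.0 / 285.6 = 0.9945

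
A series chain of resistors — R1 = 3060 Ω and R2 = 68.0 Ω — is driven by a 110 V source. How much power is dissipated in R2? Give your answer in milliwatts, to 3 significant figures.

The current is common to all series resistors; compute it, then apply P = I²R for the target.
R_total = 3060 + 68.0 = 3128 Ω
I = V / R_total = 110 / 3128 = 0.03517 A
P_R2 = I² × R2 = (0.03517)² × 68.0 = 0.08409 W

84.1 mW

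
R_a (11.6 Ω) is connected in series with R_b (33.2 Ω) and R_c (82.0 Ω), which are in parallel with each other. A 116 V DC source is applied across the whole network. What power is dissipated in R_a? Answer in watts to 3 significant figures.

126 W

Collapse R_b‖R_c to a single equivalent, reducing the network to two series elements.
R_p = (33.2×82.0)/(33.2+82.0) = 23.63 Ω
R_total = 11.6 + 23.63 = 35.23 Ω
I = V / R_total = 116 / 35.23 = 3.292 A
R_a carries the full series current, so P = I²R.
P_R_a = (3.292)² × 11.6 = 125.7 W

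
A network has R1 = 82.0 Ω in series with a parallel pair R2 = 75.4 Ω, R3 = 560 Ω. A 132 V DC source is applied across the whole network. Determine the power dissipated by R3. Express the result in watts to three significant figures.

Collapse R2‖R3 to a single equivalent, reducing the network to two series elements.
R_p = (75.4×560)/(75.4+560) = 66.45 Ω
R_total = 82.0 + 66.45 = 148.5 Ω
I = V / R_total = 132 / 148.5 = 0.8892 A
Voltage across the parallel pair: V_p = I × R_p = 0.8892 × 66.45 = 59.09 V
With V_p across R3, its power is V_p²/R3.
P_R3 = (59.09)² / 560 = 6.235 W

6.23 W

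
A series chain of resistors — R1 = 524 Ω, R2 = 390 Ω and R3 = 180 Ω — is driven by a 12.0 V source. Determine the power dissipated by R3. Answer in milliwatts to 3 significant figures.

Series elements share the same current, so find I first, then use P = I²R.
R_total = 524 + 390 + 180 = 1094 Ω
I = V / R_total = 12.0 / 1094 = 0.01097 A
P_R3 = I² × R3 = (0.01097)² × 180 = 0.02166 W

21.7 mW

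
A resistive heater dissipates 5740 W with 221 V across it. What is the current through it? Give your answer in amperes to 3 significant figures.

26.0 A

From P = V I = I²R = V²/R, with the two given quantities we get I = P / V.
I = 5740 / 221 = 25.97 A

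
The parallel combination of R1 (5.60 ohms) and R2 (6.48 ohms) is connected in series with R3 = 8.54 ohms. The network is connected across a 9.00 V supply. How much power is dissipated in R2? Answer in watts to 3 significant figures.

Collapse the R1‖R2 pair into one equivalent R_p; then R_p and R3 form a series string.
R_p = (5.60×6.48)/(5.60+6.48) = 3.004 Ω
R_total = R_p + 8.54 = 3.004 + 8.54 = 11.54 Ω
I = V / R_total = 9.00 / 11.54 = 0.7796 A
Voltage across the parallel pair: V_p = I × R_p = 0.7796 × 3.004 = 2.342 V
R2 sits across V_p; its power is V_p²/R.
P_R2 = (2.342)² / 6.48 = 0.8464 W

0.846 W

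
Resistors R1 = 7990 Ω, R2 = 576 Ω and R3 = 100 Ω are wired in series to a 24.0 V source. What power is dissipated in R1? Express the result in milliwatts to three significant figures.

61.3 mW

Series elements share the same current, so find I first, then use P = I²R.
R_total = 7990 + 576 + 100 = 8666 Ω
I = V / R_total = 24.0 / 8666 = 0.002769 A
P_R1 = I² × R1 = (0.002769)² × 7990 = 0.06128 W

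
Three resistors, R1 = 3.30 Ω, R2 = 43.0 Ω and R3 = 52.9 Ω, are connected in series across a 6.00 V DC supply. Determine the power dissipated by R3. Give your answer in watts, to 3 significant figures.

In a series string the same current flows through every resistor — find that current, then P = I²R for the one we want.
R_total = 3.30 + 43.0 + 52.9 = 99.20 Ω
I = V / R_total = 6.00 / 99.20 = 0.06048 A
P_R3 = I² × R3 = (0.06048)² × 52.9 = 0.1935 W

0.194 W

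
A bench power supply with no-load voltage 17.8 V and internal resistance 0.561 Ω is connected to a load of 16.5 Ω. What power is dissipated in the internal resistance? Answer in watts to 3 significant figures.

The source's internal resistance is just another series element carrying I; its dissipation is I²r.
I = ε / (r + R) = 17.8 / (0.561 + 16.5) = 1.043 A
P_int = I² r = (1.043)² × 0.561 = 0.6107 W

0.611 W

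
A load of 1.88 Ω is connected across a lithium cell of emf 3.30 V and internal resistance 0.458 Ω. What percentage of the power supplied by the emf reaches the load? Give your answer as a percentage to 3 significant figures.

Efficiency is P_load / P_total. With a series r and R sharing the same I, P = I²R for each, so η = R/(R+r).
η = R / (R + r) = 1.88 / (1.88 + 0.458) = 0.8041

80.4 %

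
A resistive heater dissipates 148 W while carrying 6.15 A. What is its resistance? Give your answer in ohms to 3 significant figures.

3.91 Ω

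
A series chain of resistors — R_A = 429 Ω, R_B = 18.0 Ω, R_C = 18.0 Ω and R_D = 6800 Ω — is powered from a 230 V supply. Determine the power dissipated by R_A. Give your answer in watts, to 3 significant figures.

0.430 W

Every series element carries the same I. Get I from the total resistance, then P = I² × R_A.
R_total = 429 + 18.0 + 18.0 + 6800 = 7265 Ω
I = V / R_total = 230 / 7265 = 0.03166 A
P_R_A = I² × R_A = (0.03166)² × 429 = 0.4300 W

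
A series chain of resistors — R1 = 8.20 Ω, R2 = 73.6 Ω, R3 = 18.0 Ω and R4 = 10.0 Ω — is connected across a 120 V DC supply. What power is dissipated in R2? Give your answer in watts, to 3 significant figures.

The current is common to all series resistors; compute it, then apply P = I²R for the target.
R_total = 8.20 + 73.6 + 18.0 + 10.0 = 109.8 Ω
I = V / R_total = 120 / 109.8 = 1.093 A
P_R2 = I² × R2 = (1.093)² × 73.6 = 87.91 W

87.9 W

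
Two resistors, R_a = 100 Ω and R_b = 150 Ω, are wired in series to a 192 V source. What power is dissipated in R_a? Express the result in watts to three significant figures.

59.0 W

In a series string the same current flows through every resistor — find that current, then P = I²R for the one we want.
R_total = 100 + 150 = 250.0 Ω
I = V / R_total = 192 / 250.0 = 0.7680 A
P_R_a = I² × R_a = (0.7680)² × 100 = 58.98 W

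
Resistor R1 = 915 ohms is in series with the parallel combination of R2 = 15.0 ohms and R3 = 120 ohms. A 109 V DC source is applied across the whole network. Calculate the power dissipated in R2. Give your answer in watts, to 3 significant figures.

Reduce the parallel pair to R_p first; the network is then a simple series string.
R_p = (15.0×120)/(15.0+120) = 13.33 Ω
R_total = 915 + 13.33 = 928.3 Ω
I = V / R_total = 109 / 928.3 = 0.1174 A
Voltage across the parallel pair: V_p = I × R_p = 0.1174 × 13.33 = 1.566 V
With V_p across R2, its power is V_p²/R2.
P_R2 = (1.566)² / 15.0 = 0.1634 W

0.163 W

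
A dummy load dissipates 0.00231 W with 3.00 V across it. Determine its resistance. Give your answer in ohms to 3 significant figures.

The two known quantities fix the third via R = V² / P.
R = (3.00)² / 0.00231 = 3896 Ω

3900 Ω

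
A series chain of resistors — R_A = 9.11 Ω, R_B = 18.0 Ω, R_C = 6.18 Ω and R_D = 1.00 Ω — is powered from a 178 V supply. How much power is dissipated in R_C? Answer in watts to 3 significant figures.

In a series string the same current flows through every resistor — find that current, then P = I²R for the one we want.
R_total = 9.11 + 18.0 + 6.18 + 1.00 = 34.29 Ω
I = V / R_total = 178 / 34.29 = 5.191 A
P_R_C = I² × R_C = (5.191)² × 6.18 = 166.5 W

167 W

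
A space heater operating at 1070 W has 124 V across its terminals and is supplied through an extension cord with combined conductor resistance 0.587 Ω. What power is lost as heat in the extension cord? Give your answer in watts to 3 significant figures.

43.7 W

Line loss is just I²R for the cable — we know both I and R_line directly.
I = P / V = 1070 / 124 = 8.629 A through the extension cord.
P_line = I² R_line = (8.629)² × 0.587 = 43.71 W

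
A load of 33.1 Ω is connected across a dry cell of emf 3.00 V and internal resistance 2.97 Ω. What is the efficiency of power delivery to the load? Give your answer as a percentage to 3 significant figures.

The source delivers εI, of which I²R reaches the load and I²r is lost; since I is common, η = R/(R+r).
η = R / (R + r) = 33.1 / (33.1 + 2.97) = 0.9177

91.8 %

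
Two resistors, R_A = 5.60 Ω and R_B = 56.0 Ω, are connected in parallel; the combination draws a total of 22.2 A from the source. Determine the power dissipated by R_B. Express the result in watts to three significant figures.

228 W

Only the total current is stated, so first find the parallel equivalent to get the voltage across the combination.
1/R_eq = 1/5.60 + 1/56.0 ⇒ R_eq = 5.091 Ω
V = I_total × R_eq = 22.20 × 5.091 = 113.0 V
P_R_B = V² / R_B = (113.0)² / 56.0 = 228.1 W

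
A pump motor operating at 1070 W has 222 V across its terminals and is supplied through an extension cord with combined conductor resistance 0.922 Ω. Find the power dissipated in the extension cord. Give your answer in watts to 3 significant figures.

The extension cord is a series resistance carrying the load current; its dissipation is I²R_line.
I = P / V = 1070 / 222 = 4.820 A through the extension cord.
P_line = I² R_line = (4.820)² × 0.922 = 21.42 W

21.4 W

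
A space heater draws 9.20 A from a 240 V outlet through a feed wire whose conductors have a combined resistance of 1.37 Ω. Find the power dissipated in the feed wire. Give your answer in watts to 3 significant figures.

The feed wire and load are in series, so the same current flows in both; the loss is I²R_line.
The feed wire carries the full 9.20 A.
P_line = I² R_line = (9.200)² × 1.37 = 116.0 W

116 W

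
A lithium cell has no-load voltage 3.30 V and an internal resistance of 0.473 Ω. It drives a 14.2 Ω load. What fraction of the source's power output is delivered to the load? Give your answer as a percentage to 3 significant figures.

96.8 %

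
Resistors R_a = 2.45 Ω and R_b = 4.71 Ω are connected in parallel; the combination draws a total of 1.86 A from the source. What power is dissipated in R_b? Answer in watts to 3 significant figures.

1.91 W

We need the common branch voltage; get it from I_total × R_eq, then P = V²/R for the branch.
1/R_eq = 1/2.45 + 1/4.71 ⇒ R_eq = 1.612 Ω
V = I_total × R_eq = 1.860 × 1.612 = 2.998 V
P_R_b = V² / R_b = (2.998)² / 4.71 = 1.908 W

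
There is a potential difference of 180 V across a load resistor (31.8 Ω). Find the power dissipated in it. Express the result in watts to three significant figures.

1020 W

With V across and R both known, P = V²/R gives the dissipation directly.
P = (180 V)² / 31.8 Ω = 1019 W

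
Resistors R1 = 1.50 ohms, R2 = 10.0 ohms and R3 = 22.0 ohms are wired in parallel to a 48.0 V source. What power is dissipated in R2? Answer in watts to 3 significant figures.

Every branch has 48.0 V across it, so for R2 the power is simply V²/R.
P_R2 = V² / R2 = (48.0)² / 10.0 Ω = 230.4 W

230 W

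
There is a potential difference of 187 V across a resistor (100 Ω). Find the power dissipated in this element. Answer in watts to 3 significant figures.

350 W

Voltage and resistance are given, so P = V²/R is the one-step route.
P = (187 V)² / 100 Ω = 349.7 W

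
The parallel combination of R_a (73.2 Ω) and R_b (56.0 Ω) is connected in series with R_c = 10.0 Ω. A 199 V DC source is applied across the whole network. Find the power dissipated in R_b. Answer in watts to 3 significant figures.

Collapse the R_a‖R_b pair into one equivalent R_p; then R_p and R_c form a series string.
R_p = (73.2×56.0)/(73.2+56.0) = 31.73 Ω
R_total = R_p + 10.0 = 31.73 + 10.0 = 41.73 Ω
I = V / R_total = 199 / 41.73 = 4.769 A
Voltage across the parallel pair: V_p = I × R_p = 4.769 × 31.73 = 151.3 V
R_b sits across V_p; its power is V_p²/R.
P_R_b = (151.3)² / 56.0 = 408.8 W

409 W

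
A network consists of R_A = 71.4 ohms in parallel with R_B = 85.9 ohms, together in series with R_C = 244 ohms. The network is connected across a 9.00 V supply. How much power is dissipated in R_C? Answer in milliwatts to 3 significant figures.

247 mW

Reduce the parallel combination to a single R_p; the circuit then becomes R_p in series with the remaining resistor.
R_p = (71.4×85.9)/(71.4+85.9) = 38.99 Ω
R_total = R_p + 244 = 38.99 + 244 = 283.0 Ω
I = V / R_total = 9.00 / 283.0 = 0.03180 A
R_C is the series element, so its power is I²R.
P_R_C = (0.03180)² × 244 = 0.2468 W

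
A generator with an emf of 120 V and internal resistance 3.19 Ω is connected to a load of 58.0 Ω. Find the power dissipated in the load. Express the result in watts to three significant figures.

223 W

The internal resistance and the load are in series, so the same I flows through both; get I from ε/(r+R), then I²R for the load.
I = ε / (r + R) = 120 / (3.19 + 58.0) = 1.961 A
P_load = I² R = (1.961)² × 58.0 = 223.1 W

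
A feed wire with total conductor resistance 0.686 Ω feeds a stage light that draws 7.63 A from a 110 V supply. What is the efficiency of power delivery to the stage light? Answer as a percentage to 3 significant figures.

95.2 %

The feed wire carries the full 7.63 A.
P_line = I² R_line = (7.630)² × 0.686 = 39.94 W
P_source = V I = 110 × 7.630 = 839.3 W; P_load = 799.4 W
η = P_load / P_source = 799.4 / 839.3 = 0.9524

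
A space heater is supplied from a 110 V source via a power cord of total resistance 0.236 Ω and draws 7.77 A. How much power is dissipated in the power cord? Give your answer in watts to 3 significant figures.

The power cord and load are in series, so the same current flows in both; the loss is I²R_line.
The power cord carries the full 7.77 A.
P_line = I² R_line = (7.770)² × 0.236 = 14.25 W

14.2 W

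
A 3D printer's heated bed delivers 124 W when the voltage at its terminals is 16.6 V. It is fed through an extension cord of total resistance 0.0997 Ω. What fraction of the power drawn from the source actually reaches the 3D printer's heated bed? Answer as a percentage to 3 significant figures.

I = P / V = 124 / 16.6 = 7.470 A through the extension cord.
P_line = I² R_line = (7.470)² × 0.0997 = 5.563 W
P_source = P_load + P_line = 124.0 + 5.563 = 129.6 W
η = P_load / P_source = 124.0 / 129.6 = 0.9571

95.7 %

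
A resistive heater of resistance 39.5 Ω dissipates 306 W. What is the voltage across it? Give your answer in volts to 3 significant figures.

110 V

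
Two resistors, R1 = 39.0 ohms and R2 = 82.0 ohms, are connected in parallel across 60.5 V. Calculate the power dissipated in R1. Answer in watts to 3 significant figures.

93.9 W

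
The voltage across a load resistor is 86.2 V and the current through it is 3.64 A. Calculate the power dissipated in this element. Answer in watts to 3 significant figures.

314 W

Both the voltage across and the current through the element are known, so P = V I applies directly.
P = 86.2 V × 3.640 A = 313.8 W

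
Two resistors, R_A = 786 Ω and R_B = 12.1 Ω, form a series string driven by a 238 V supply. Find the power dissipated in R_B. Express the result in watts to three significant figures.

1.08 W

Series elements share the same current, so find I first, then use P = I²R.
R_total = 786 + 12.1 = 798.1 Ω
I = V / R_total = 238 / 798.1 = 0.2982 A
P_R_B = I² × R_B = (0.2982)² × 12.1 = 1.076 W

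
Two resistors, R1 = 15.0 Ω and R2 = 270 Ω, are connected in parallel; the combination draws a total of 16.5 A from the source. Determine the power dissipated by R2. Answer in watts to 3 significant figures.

204 W

Parallel branches share V, not I — compute V via R_eq, then use V²/R for the target branch.
1/R_eq = 1/15.0 + 1/270 ⇒ R_eq = 14.21 Ω
V = I_total × R_eq = 16.50 × 14.21 = 234.5 V
P_R2 = V² / R2 = (234.5)² / 270 = 203.6 W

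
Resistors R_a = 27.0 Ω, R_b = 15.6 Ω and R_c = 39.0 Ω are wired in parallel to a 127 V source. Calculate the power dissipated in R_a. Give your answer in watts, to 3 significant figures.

597 W

The supply voltage appears across each parallel branch — just use P = V²/R_a.
P_R_a = V² / R_a = (127)² / 27.0 Ω = 597.4 W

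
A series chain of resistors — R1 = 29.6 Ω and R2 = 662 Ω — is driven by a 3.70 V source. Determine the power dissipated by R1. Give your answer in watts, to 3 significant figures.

0.000847 W

Since the resistors are in series they all carry the loop current I = V/R_total; the power in any one is I²R.
R_total = 29.6 + 662 = 691.6 Ω
I = V / R_total = 3.70 / 691.6 = 0.005350 A
P_R1 = I² × R1 = (0.005350)² × 29.6 = 0.0008472 W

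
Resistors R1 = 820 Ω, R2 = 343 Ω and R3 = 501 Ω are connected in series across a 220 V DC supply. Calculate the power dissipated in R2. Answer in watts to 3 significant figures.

Since the resistors are in series they all carry the loop current I = V/R_total; the power in any one is I²R.
R_total = 820 + 343 + 501 = 1664 Ω
I = V / R_total = 220 / 1664 = 0.1322 A
P_R2 = I² × R2 = (0.1322)² × 343 = 5.996 W

6.00 W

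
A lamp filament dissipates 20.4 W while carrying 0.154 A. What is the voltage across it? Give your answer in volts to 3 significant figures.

132 V

Rearranging the power relation for the two known quantities gives V = P / I.
V = 20.4 / 0.1540 = 132.5 V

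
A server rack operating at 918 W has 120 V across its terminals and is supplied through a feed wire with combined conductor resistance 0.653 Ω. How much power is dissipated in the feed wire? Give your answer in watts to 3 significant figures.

Line loss is just I²R for the cable — we know both I and R_line directly.
I = P / V = 918 / 120 = 7.650 A through the feed wire.
P_line = I² R_line = (7.650)² × 0.653 = 38.22 W

38.2 W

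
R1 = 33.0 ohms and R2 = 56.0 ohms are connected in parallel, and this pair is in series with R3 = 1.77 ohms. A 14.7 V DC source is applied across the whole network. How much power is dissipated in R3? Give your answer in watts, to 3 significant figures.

Collapse the R1‖R2 pair into one equivalent R_p; then R_p and R3 form a series string.
R_p = (33.0×56.0)/(33.0+56.0) = 20.76 Ω
R_total = R_p + 1.77 = 20.76 + 1.77 = 22.53 Ω
I = V / R_total = 14.7 / 22.53 = 0.6523 A
R3 is the series element, so its power is I²R.
P_R3 = (0.6523)² × 1.77 = 0.7532 W

0.753 W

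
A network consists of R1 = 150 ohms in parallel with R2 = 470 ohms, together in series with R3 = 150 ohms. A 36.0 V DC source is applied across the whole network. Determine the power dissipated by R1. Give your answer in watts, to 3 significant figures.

1.61 W

Combine R1 and R2 into their parallel equivalent first, reducing the network to two series resistors.
R_p = (150×470)/(150+470) = 113.7 Ω
R_total = R_p + 150 = 113.7 + 150 = 263.7 Ω
I = V / R_total = 36.0 / 263.7 = 0.1365 A
Voltage across the parallel pair: V_p = I × R_p = 0.1365 × 113.7 = 15.52 V
Use P = V²/R for R1 with V = V_p.
P_R1 = (15.52)² / 150 = 1.606 W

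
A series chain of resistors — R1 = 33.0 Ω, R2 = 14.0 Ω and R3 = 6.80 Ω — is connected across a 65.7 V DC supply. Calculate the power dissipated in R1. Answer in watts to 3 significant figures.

49.2 W

Series elements share the same current, so find I first, then use P = I²R.
R_total = 33.0 + 14.0 + 6.80 = 53.80 Ω
I = V / R_total = 65.7 / 53.80 = 1.221 A
P_R1 = I² × R1 = (1.221)² × 33.0 = 49.21 W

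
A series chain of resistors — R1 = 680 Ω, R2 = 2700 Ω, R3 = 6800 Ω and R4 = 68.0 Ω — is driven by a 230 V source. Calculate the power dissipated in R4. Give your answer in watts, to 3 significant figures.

In a series string the same current flows through every resistor — find that current, then P = I²R for the one we want.
R_total = 680 + 2700 + 6800 + 68.0 = 10250 Ω
I = V / R_total = 230 / 10250 = 0.02244 A
P_R4 = I² × R4 = (0.02244)² × 68.0 = 0.03425 W

0.0343 W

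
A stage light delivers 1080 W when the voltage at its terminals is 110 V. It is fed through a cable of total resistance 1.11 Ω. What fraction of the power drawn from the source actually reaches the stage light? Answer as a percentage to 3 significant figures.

I = P / V = 1080 / 110 = 9.818 A through the cable.
P_line = I² R_line = (9.818)² × 1.11 = 107.0 W
P_source = P_load + P_line = 1080 + 107.0 = 1187 W
η = P_load / P_source = 1080 / 1187 = 0.9099

91.0 %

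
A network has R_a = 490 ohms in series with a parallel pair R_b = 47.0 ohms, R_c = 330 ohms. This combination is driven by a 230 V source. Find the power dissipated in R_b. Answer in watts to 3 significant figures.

Collapse R_b‖R_c to a single equivalent, reducing the network to two series elements.
R_p = (47.0×330)/(47.0+330) = 41.14 Ω
R_total = 490 + 41.14 = 531.1 Ω
I = V / R_total = 230 / 531.1 = 0.4330 A
Voltage across the parallel pair: V_p = I × R_p = 0.4330 × 41.14 = 17.82 V
With V_p across R_b, its power is V_p²/R_b.
P_R_b = (17.82)² / 47.0 = 6.753 W

6.75 W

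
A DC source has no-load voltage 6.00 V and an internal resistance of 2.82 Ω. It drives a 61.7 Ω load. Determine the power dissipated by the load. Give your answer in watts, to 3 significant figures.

Find the circuit current first, then P = I²R for the load (series elements share I).
I = ε / (r + R) = 6.00 / (2.82 + 61.7) = 0.09299 A
P_load = I² R = (0.09299)² × 61.7 = 0.5336 W

0.534 W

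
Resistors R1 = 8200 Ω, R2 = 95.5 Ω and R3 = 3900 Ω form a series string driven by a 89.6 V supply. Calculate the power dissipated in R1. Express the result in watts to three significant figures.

Series elements share the same current, so find I first, then use P = I²R.
R_total = 8200 + 95.5 + 3900 = 12200 Ω
I = V / R_total = 89.6 / 12200 = 0.007347 A
P_R1 = I² × R1 = (0.007347)² × 8200 = 0.4426 W

0.443 W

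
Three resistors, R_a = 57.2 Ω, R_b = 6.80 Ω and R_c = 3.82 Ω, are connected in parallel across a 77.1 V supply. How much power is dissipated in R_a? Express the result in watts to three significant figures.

Every branch has 77.1 V across it, so for R_a the power is simply V²/R.
P_R_a = V² / R_a = (77.1)² / 57.2 Ω = 103.9 W

104 W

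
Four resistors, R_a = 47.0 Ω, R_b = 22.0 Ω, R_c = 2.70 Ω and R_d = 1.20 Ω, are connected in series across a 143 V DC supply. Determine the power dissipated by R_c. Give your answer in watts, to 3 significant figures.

10.4 W

Since the resistors are in series they all carry the loop current I = V/R_total; the power in any one is I²R.
R_total = 47.0 + 22.0 + 2.70 + 1.20 = 72.90 Ω
I = V / R_total = 143 / 72.90 = 1.962 A
P_R_c = I² × R_c = (1.962)² × 2.70 = 10.39 W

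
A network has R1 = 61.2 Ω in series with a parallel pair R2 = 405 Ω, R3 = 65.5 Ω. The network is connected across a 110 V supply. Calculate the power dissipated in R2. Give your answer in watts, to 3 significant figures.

6.87 W

Collapse R2‖R3 to a single equivalent, reducing the network to two series elements.
R_p = (405×65.5)/(405+65.5) = 56.38 Ω
R_total = 61.2 + 56.38 = 117.6 Ω
I = V / R_total = 110 / 117.6 = 0.9355 A
Voltage across the parallel pair: V_p = I × R_p = 0.9355 × 56.38 = 52.75 V
With V_p across R2, its power is V_p²/R2.
P_R2 = (52.75)² / 405 = 6.870 W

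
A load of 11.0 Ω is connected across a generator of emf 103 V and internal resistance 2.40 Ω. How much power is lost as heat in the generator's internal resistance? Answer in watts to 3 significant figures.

The internal resistance carries the same current as the load; P_int = I²r.
I = ε / (r + R) = 103 / (2.40 + 11.0) = 7.687 A
P_int = I² r = (7.687)² × 2.40 = 141.8 W

142 W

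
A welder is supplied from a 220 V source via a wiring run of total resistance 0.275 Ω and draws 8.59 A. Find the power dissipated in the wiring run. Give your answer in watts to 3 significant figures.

20.3 W

Only the current and the line resistance are needed for the I²R loss.
The wiring run carries the full 8.59 A.
P_line = I² R_line = (8.590)² × 0.275 = 20.29 W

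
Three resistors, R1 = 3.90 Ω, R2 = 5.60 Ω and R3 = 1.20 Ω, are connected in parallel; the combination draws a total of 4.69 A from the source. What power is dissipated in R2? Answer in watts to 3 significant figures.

2.44 W

The branches share the same voltage, but only the total current is given — find V from the equivalent resistance first.
1/R_eq = 1/3.90 + 1/5.60 + 1/1.20 ⇒ R_eq = 0.7884 Ω
V = I_total × R_eq = 4.690 × 0.7884 = 3.698 V
P_R2 = V² / R2 = (3.698)² / 5.60 = 2.442 W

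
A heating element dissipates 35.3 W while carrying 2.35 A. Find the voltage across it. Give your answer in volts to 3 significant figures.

Rearranging the power relation for the two known quantities gives V = P / I.
V = 35.3 / 2.350 = 15.02 V

15.0 V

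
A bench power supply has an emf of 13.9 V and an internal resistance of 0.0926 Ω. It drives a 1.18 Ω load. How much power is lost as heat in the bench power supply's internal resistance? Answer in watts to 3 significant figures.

Internal loss is I²r, with I set by the total series resistance r+R.
I = ε / (r + R) = 13.9 / (0.0926 + 1.18) = 10.92 A
P_int = I² r = (10.92)² × 0.0926 = 11.05 W

11.0 W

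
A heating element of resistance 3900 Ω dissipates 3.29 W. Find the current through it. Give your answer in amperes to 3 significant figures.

0.0290 A

Rearranging the power relation for the two known quantities gives I = √(P / R).
I = √(3.29 / 3900) = 0.02904 A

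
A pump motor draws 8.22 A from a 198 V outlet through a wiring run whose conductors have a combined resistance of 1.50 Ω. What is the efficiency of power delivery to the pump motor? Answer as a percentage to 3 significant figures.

The wiring run carries the full 8.22 A.
P_line = I² R_line = (8.220)² × 1.50 = 101.4 W
P_source = V I = 198 × 8.220 = 1628 W; P_load = 1526 W
η = P_load / P_source = 1526 / 1628 = 0.9377

93.8 %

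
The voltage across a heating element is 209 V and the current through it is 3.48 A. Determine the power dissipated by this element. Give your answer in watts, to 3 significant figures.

727 W

Both the voltage across and the current through the element are known, so P = V I applies directly.
P = 209 V × 3.480 A = 727.3 W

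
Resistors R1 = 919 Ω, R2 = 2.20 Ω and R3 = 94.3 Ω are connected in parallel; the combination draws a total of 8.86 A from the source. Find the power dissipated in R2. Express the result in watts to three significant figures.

164 W

Parallel branches share V, not I — compute V via R_eq, then use V²/R for the target branch.
1/R_eq = 1/919 + 1/2.20 + 1/94.3 ⇒ R_eq = 2.145 Ω
V = I_total × R_eq = 8.860 × 2.145 = 19.00 V
P_R2 = V² / R2 = (19.00)² / 2.20 = 164.1 W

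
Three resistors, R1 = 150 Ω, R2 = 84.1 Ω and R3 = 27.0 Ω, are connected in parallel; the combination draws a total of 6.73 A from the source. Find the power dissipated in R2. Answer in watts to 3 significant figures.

Parallel branches share V, not I — compute V via R_eq, then use V²/R for the target branch.
1/R_eq = 1/150 + 1/84.1 + 1/27.0 ⇒ R_eq = 17.99 Ω
V = I_total × R_eq = 6.730 × 17.99 = 121.1 V
P_R2 = V² / R2 = (121.1)² / 84.1 = 174.3 W

174 W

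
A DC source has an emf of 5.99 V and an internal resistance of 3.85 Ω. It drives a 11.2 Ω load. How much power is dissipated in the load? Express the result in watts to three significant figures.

Find the circuit current first, then P = I²R for the load (series elements share I).
I = ε / (r + R) = 5.99 / (3.85 + 11.2) = 0.3980 A
P_load = I² R = (0.3980)² × 11.2 = 1.774 W

1.77 W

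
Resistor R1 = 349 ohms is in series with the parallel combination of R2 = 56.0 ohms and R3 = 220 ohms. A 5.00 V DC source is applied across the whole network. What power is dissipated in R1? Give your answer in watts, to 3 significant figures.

First combine the parallel branches into one equivalent R_p, then R1 + R_p is a series pair.
R_p = (56.0×220)/(56.0+220) = 44.64 Ω
R_total = 349 + 44.64 = 393.6 Ω
I = V / R_total = 5.00 / 393.6 = 0.01270 A
R1 carries the full series current, so P = I²R.
P_R1 = (0.01270)² × 349 = 0.05631 W

0.0563 W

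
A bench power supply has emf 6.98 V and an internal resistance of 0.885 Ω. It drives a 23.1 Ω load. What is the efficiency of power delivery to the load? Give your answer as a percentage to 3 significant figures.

96.3 %

Efficiency is P_load / P_total. With a series r and R sharing the same I, P = I²R for each, so η = R/(R+r).
η = R / (R + r) = 23.1 / (23.1 + 0.885) = 0.9631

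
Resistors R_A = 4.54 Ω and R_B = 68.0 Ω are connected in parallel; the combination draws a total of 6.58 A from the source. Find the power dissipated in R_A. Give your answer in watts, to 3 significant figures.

173 W

The branches share the same voltage, but only the total current is given — find V from the equivalent resistance first.
1/R_eq = 1/4.54 + 1/68.0 ⇒ R_eq = 4.256 Ω
V = I_total × R_eq = 6.580 × 4.256 = 28.00 V
P_R_A = V² / R_A = (28.00)² / 4.54 = 172.7 W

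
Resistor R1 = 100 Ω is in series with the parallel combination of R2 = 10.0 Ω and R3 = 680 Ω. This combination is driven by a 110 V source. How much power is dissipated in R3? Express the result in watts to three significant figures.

Replace R2 and R3 with their parallel equivalent so the circuit becomes R1 in series with R_p.
R_p = (10.0×680)/(10.0+680) = 9.855 Ω
R_total = 100 + 9.855 = 109.9 Ω
I = V / R_total = 110 / 109.9 = 1.001 A
Voltage across the parallel pair: V_p = I × R_p = 1.001 × 9.855 = 9.868 V
With V_p across R3, its power is V_p²/R3.
P_R3 = (9.868)² / 680 = 0.1432 W

0.143 W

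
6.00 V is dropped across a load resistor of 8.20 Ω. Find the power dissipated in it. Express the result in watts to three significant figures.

Voltage and resistance are given, so P = V²/R is the one-step route.
P = (6.00 V)² / 8.20 Ω = 4.390 W

4.39 W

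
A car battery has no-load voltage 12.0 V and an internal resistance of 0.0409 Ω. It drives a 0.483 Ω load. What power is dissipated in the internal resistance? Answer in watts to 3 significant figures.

21.5 W

r is in series with the load, so it carries the full circuit current — the loss in it is I²r.
I = ε / (r + R) = 12.0 / (0.0409 + 0.483) = 22.91 A
P_int = I² r = (22.91)² × 0.0409 = 21.46 W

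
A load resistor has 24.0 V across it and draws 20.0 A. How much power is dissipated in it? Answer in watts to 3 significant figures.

480 W

Since both terminal voltage and current are stated, P = V I gives the power in one step.
P = 24.0 V × 20.00 A = 480.0 W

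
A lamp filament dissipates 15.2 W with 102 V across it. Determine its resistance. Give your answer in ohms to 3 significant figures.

684 Ω

The two known quantities fix the third via R = V² / P.
R = (102)² / 15.2 = 684.5 Ω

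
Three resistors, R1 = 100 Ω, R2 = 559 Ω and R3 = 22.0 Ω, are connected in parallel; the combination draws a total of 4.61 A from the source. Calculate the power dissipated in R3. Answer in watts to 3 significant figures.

Parallel branches share V, not I — compute V via R_eq, then use V²/R for the target branch.
1/R_eq = 1/100 + 1/559 + 1/22.0 ⇒ R_eq = 17.47 Ω
V = I_total × R_eq = 4.610 × 17.47 = 80.53 V
P_R3 = V² / R3 = (80.53)² / 22.0 = 294.8 W

295 W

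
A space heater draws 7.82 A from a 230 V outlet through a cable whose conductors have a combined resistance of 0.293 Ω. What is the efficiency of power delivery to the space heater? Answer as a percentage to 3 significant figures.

99.0 %

The cable carries the full 7.82 A.
P_line = I² R_line = (7.820)² × 0.293 = 17.92 W
P_source = V I = 230 × 7.820 = 1799 W; P_load = 1781 W
η = P_load / P_source = 1781 / 1799 = 0.9900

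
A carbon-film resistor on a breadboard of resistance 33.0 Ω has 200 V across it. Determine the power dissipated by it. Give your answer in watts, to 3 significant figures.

We know the drop across the element and its resistance — P = V²/R, one step.
P = (200 V)² / 33.0 Ω = 1212 W

1210 W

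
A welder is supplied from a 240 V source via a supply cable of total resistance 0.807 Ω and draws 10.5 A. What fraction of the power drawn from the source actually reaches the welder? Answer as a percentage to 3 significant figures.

96.5 %

The supply cable carries the full 10.5 A.
P_line = I² R_line = (10.50)² × 0.807 = 88.97 W
P_source = V I = 240 × 10.50 = 2520 W; P_load = 2431 W
η = P_load / P_source = 2431 / 2520 = 0.9647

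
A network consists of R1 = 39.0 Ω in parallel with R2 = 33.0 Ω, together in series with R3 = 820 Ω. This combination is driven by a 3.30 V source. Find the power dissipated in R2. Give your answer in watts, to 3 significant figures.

0.000150 W

Reduce the parallel combination to a single R_p; the circuit then becomes R_p in series with the remaining resistor.
R_p = (39.0×33.0)/(39.0+33.0) = 17.88 Ω
R_total = R_p + 820 = 17.88 + 820 = 837.9 Ω
I = V / R_total = 3.30 / 837.9 = 0.003939 A
Voltage across the parallel pair: V_p = I × R_p = 0.003939 × 17.88 = 0.07040 V
R2 has V_p across it, so P = V_p²/R2.
P_R2 = (0.07040)² / 33.0 = 0.0001502 W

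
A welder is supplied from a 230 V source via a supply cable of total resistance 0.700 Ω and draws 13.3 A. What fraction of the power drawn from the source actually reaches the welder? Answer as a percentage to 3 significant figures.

The supply cable carries the full 13.3 A.
P_line = I² R_line = (13.30)² × 0.700 = 123.8 W
P_source = V I = 230 × 13.30 = 3059 W; P_load = 2935 W
η = P_load / P_source = 2935 / 3059 = 0.9595

96.0 %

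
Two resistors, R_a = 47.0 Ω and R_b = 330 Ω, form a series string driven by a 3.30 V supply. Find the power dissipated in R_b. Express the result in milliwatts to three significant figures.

25.3 mW

The current is common to all series resistors; compute it, then apply P = I²R for the target.
R_total = 47.0 + 330 = 377.0 Ω
I = V / R_total = 3.30 / 377.0 = 0.008753 A
P_R_b = I² × R_b = (0.008753)² × 330 = 0.02528 W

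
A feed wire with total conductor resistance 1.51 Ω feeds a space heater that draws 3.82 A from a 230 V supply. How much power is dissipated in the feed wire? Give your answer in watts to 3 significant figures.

The feed wire and load are in series, so the same current flows in both; the loss is I²R_line.
The feed wire carries the full 3.82 A.
P_line = I² R_line = (3.820)² × 1.51 = 22.03 W

22.0 W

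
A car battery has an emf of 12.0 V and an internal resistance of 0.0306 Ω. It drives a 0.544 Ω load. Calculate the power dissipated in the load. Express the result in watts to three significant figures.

With r and R in series, I = ε/(r+R); the load dissipates I²R.
I = ε / (r + R) = 12.0 / (0.0306 + 0.544) = 20.88 A
P_load = I² R = (20.88)² × 0.544 = 237.3 W

237 W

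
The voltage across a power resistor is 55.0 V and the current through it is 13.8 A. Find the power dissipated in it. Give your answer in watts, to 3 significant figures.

759 W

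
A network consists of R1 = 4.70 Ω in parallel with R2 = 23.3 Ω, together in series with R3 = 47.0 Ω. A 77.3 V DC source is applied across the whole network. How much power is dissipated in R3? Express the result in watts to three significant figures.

108 W

Reduce the parallel combination to a single R_p; the circuit then becomes R_p in series with the remaining resistor.
R_p = (4.70×23.3)/(4.70+23.3) = 3.911 Ω
R_total = R_p + 47.0 = 3.911 + 47.0 = 50.91 Ω
I = V / R_total = 77.3 / 50.91 = 1.518 A
R3 carries the full series current, so P = I²R.
P_R3 = (1.518)² × 47.0 = 108.4 W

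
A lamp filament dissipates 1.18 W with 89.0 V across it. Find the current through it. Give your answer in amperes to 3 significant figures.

0.0133 A

The two known quantities fix the third via I = P / V.
I = 1.18 / 89.0 = 0.01326 A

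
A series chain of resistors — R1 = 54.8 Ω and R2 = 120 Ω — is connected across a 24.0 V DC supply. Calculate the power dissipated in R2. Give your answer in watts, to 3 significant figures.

2.26 W

Since the resistors are in series they all carry the loop current I = V/R_total; the power in any one is I²R.
R_total = 54.8 + 120 = 174.8 Ω
I = V / R_total = 24.0 / 174.8 = 0.1373 A
P_R2 = I² × R2 = (0.1373)² × 120 = 2.262 W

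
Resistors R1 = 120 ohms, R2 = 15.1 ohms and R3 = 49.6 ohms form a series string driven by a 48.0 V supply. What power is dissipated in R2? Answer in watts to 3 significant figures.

The current is common to all series resistors; compute it, then apply P = I²R for the target.
R_total = 120 + 15.1 + 49.6 = 184.7 Ω
I = V / R_total = 48.0 / 184.7 = 0.2599 A
P_R2 = I² × R2 = (0.2599)² × 15.1 = 1.020 W

1.02 W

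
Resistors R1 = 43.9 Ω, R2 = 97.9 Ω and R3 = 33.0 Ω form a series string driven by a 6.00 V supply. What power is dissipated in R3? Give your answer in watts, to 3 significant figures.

0.0389 W

Series elements share the same current, so find I first, then use P = I²R.
R_total = 43.9 + 97.9 + 33.0 = 174.8 Ω
I = V / R_total = 6.00 / 174.8 = 0.03432 A
P_R3 = I² × R3 = (0.03432)² × 33.0 = 0.03888 W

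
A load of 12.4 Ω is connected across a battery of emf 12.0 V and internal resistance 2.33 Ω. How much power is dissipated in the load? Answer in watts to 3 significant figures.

8.23 W

With r and R in series, I = ε/(r+R); the load dissipates I²R.
I = ε / (r + R) = 12.0 / (2.33 + 12.4) = 0.8147 A
P_load = I² R = (0.8147)² × 12.4 = 8.230 W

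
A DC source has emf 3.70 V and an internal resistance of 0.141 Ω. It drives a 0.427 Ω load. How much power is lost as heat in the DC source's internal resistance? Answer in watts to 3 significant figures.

The source's internal resistance is just another series element carrying I; its dissipation is I²r.
I = ε / (r + R) = 3.70 / (0.141 + 0.427) = 6.514 A
P_int = I² r = (6.514)² × 0.141 = 5.983 W

5.98 W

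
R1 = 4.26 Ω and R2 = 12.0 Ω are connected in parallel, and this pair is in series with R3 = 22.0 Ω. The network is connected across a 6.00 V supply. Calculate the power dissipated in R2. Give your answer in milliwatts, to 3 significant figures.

46.9 mW

Combine R1 and R2 into their parallel equivalent first, reducing the network to two series resistors.
R_p = (4.26×12.0)/(4.26+12.0) = 3.144 Ω
R_total = R_p + 22.0 = 3.144 + 22.0 = 25.14 Ω
I = V / R_total = 6.00 / 25.14 = 0.2386 A
Voltage across the parallel pair: V_p = I × R_p = 0.2386 × 3.144 = 0.7502 V
Use P = V²/R for R2 with V = V_p.
P_R2 = (0.7502)² / 12.0 = 0.04690 W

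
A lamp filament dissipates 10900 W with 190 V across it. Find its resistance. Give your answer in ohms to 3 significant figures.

Rearranging the power relation for the two known quantities gives R = V² / P.
R = (190)² / 10900 = 3.312 Ω

3.31 Ω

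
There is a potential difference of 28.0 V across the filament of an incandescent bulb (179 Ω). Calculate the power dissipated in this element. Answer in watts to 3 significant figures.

We know the drop across the element and its resistance — P = V²/R, one step.
P = (28.0 V)² / 179 Ω = 4.380 W

4.38 W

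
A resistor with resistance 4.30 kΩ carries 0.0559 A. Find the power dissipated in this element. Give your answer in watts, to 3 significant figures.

13.4 W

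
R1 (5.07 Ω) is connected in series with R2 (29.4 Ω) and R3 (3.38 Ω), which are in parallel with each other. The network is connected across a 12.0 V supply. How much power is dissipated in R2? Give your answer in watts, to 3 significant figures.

Replace R2 and R3 with their parallel equivalent so the circuit becomes R1 in series with R_p.
R_p = (29.4×3.38)/(29.4+3.38) = 3.031 Ω
R_total = 5.07 + 3.031 = 8.101 Ω
I = V / R_total = 12.0 / 8.101 = 1.481 A
Voltage across the parallel pair: V_p = I × R_p = 1.481 × 3.031 = 4.490 V
With V_p across R2, its power is V_p²/R2.
P_R2 = (4.490)² / 29.4 = 0.6858 W

0.686 W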